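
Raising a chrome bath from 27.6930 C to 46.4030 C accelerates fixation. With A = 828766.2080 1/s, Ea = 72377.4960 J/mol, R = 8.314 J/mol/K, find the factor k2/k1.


T1 = 27.6930 + 273.15 = 300.8430 K; T2 = 46.4030 + 273.15 = 319.5530 K
k1 = A * exp(-Ea/(R*T1)) = 828766.2080 * exp(-72377.4960/(8.314*300.8430)) = 2.2452e-07 1/s
k2 = A * exp(-Ea/(R*T2)) = 828766.2080 * exp(-72377.4960/(8.314*319.5530)) = 1.2220e-06 1/s
k2/k1 = 1.2220e-06 / 2.2452e-07 = 5.4427


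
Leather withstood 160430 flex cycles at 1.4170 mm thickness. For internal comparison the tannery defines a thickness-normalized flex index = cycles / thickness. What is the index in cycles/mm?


Formula: Index = cycles / thickness
Substituting: Index = 160430 / 1.4170
Result: 113218.0663 cycles/mm


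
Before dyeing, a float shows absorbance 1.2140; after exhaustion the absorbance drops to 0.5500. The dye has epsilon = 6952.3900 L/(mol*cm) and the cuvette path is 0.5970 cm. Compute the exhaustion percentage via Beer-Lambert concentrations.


c_initial = A_i / (epsilon * l) = 1.2140 / (6952.3900 * 0.5970) = 2.9249e-04 mol/L
c_final = A_f / (epsilon * l) = 0.5500 / (6952.3900 * 0.5970) = 1.3251e-04 mol/L
Exhaustion = (c_initial - c_final) / c_initial * 100 = (2.9249e-04 - 1.3251e-04) / 2.9249e-04 * 100 = 54.6952 %


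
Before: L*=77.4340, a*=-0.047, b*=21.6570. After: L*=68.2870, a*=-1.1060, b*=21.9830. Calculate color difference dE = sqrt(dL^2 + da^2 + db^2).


dL = -9.1470, da = -1.0590, db = 0.3260
dE = sqrt((-9.1470)^2 + (-1.0590)^2 + 0.3260^2) = 9.2139


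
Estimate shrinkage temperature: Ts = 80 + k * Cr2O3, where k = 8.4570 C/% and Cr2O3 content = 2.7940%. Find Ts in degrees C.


Formula: Ts = 80 + k * Cr2O3
Substituting: Ts = 80 + 8.4570 * 2.7940
Result: 103.6289 C


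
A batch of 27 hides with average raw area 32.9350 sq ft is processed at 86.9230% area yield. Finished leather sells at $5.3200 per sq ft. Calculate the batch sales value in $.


Raw_total = N * avg_area = 27 * 32.9350 = 889.2450 sq ft
Finished = Raw_total * yield / 100 = 889.2450 * 86.9230 / 100 = 772.9584 sq ft
Value = Finished * price = 772.9584 * 5.3200 = 4112.1389 $


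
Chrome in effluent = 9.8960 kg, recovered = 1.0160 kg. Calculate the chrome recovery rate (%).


Formula: Recovery = recovered / input * 100
Substituting: Recovery = 1.0160 / 9.8960 * 100
Result: 10.2668 %


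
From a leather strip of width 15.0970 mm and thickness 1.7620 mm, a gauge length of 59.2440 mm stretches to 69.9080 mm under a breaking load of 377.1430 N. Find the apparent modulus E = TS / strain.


TS = F / (w * t) = 377.1430 / (15.0970 * 1.7620) = 14.1778 N/mm^2
strain = (Lf - L0) / L0 = (69.9080 - 59.2440) / 59.2440 = 0.1800
E = TS / strain = 14.1778 / 0.1800 = 78.7651 N/mm^2


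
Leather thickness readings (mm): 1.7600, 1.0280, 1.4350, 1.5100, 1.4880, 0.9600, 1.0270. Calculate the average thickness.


Formula: Average = sum / n
Substituting: Average = 9.2080 / 7
Result: 1.3154 mm


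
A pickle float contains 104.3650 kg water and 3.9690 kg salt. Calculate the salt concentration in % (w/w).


Formula: Conc = salt / (water + salt) * 100
Substituting: Conc = 3.9690 / (104.3650 + 3.9690) * 100
Result: 3.6637 %


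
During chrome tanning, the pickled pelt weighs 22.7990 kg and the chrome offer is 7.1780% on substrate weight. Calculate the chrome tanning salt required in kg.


Formula: Chrome = substrate * pct / 100
Substituting: Chrome = 22.7990 * 7.1780 / 100
Result: 1.6365 kg


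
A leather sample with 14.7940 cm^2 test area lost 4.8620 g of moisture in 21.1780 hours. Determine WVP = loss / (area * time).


Formula: WVP = loss / (area * time)
Substituting: WVP = 4.8620 / (14.7940 * 21.1780)
Result: 0.0155183 g/(cm^2*hr)


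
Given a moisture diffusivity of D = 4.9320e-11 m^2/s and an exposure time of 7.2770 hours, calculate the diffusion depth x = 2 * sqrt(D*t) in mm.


t = 7.2770 hr * 3600 = 26197.2000 s
D * t = 4.9320e-11 * 26197.2000 = 1.2920e-06
x = 2 * sqrt(D*t) = 2 * sqrt(1.2920e-06) = 0.00227336 m = 2.2734 mm


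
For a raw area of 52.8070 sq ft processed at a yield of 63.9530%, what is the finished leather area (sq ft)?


Formula: finished = raw * yield / 100
Substituting: finished = 52.8070 * 63.9530 / 100
Result: 33.7717 sq ft


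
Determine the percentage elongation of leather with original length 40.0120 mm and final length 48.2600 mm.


Formula: Elongation = (Lf - L0) / L0 * 100
Substituting: Elongation = (48.2600 - 40.0120) / 40.0120 * 100
Result: 20.6138 %


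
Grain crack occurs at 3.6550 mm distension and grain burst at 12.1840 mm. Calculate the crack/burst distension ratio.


Formula: Ratio = crack / burst
Substituting: Ratio = 3.6550 / 12.1840
Result: 0.3000


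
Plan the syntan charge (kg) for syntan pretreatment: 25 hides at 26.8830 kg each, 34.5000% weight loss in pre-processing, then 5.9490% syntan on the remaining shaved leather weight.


Total_raw = N * avg_wt = 25 * 26.8830 = 672.0750 kg
Substrate = Total_raw * (1 - loss/100) = 672.0750 * (1 - 34.5000/100) = 440.2091 kg
Syntan = Substrate * pct / 100 = 440.2091 * 5.9490 / 100 = 26.1880 kg


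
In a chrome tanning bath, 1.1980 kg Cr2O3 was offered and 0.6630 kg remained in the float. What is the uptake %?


Formula: Uptake = (offered - residual) / offered * 100
Substituting: Uptake = (1.1980 - 0.6630) / 1.1980 * 100
Result: 44.6578 %


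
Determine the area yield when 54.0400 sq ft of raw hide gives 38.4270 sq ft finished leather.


Formula: Yield = finished / raw * 100
Substituting: Yield = 38.4270 / 54.0400 * 100
Result: 71.1084 %


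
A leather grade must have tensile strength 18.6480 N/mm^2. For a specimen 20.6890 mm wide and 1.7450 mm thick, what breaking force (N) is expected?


Formula: F = TS * w * t
Substituting: F = 18.6480 * 20.6890 * 1.7450
Result: 673.2358 N


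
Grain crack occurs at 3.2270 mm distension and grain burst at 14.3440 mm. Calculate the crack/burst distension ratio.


Formula: Ratio = crack / burst
Substituting: Ratio = 3.2270 / 14.3440
Result: 0.2250


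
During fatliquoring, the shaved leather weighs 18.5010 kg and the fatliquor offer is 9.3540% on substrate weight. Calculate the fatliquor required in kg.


Formula: Fat = substrate * pct / 100
Substituting: Fat = 18.5010 * 9.3540 / 100
Result: 1.7306 kg


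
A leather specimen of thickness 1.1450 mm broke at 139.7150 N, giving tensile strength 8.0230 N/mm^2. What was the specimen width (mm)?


Formula: w = F / (TS * t)
Substituting: w = 139.7150 / (8.0230 * 1.1450)
Result: 15.2090 mm


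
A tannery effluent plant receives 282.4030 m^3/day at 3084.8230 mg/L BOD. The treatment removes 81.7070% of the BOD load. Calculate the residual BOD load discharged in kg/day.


Load_in = volume * conc / 1000 = 282.4030 * 3084.8230 / 1000 = 871.1633 kg/day
Removed = Load_in * eff / 100 = 871.1633 * 81.7070 / 100 = 711.8014 kg/day
Load_out = Load_in - Removed = 871.1633 - 711.8014 = 159.3619 kg/day


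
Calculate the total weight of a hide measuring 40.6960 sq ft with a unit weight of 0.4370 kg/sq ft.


Formula: Weight = area * weight_per_sqft
Substituting: Weight = 40.6960 * 0.4370
Result: 17.7842 kg


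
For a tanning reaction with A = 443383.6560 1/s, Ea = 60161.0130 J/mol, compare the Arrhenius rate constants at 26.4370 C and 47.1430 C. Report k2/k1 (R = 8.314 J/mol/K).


T1 = 26.4370 + 273.15 = 299.5870 K; T2 = 47.1430 + 273.15 = 320.2930 K
k1 = A * exp(-Ea/(R*T1)) = 443383.6560 * exp(-60161.0130/(8.314*299.5870)) = 1.4355e-05 1/s
k2 = A * exp(-Ea/(R*T2)) = 443383.6560 * exp(-60161.0130/(8.314*320.2930)) = 6.8412e-05 1/s
k2/k1 = 6.8412e-05 / 1.4355e-05 = 4.7658


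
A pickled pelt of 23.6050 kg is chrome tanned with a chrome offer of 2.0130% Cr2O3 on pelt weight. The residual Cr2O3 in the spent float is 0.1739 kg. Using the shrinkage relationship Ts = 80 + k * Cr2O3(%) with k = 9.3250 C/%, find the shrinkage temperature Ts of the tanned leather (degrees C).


Offered = pelt * offer_pct / 100 = 23.6050 * 2.0130 / 100 = 0.4752 kg
Uptake = offered - residual = 0.4752 - 0.1739 = 0.3013 kg
Cr2O3% on pelt = uptake / pelt * 100 = 0.3013 / 23.6050 * 100 = 1.2763 %
Ts = 80 + k * Cr2O3% = 80 + 9.3250 * 1.2763 = 91.9014 C


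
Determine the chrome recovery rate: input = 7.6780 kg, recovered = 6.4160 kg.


Formula: Recovery = recovered / input * 100
Substituting: Recovery = 6.4160 / 7.6780 * 100
Result: 83.5634 %


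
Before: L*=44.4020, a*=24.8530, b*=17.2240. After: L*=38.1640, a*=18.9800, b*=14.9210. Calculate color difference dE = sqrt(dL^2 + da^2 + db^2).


dL = -6.2380, da = -5.8730, db = -2.3030
dE = sqrt((-6.2380)^2 + (-5.8730)^2 + (-2.3030)^2) = 8.8718


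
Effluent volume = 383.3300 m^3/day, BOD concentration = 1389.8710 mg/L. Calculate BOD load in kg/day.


Formula: BOD_load = volume * conc / 1000
Substituting: BOD_load = 383.3300 * 1389.8710 / 1000
Result: 532.7793 kg/day


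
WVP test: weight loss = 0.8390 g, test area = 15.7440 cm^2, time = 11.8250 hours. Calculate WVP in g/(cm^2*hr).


Formula: WVP = loss / (area * time)
Substituting: WVP = 0.8390 / (15.7440 * 11.8250)
Result: 0.00450657 g/(cm^2*hr)


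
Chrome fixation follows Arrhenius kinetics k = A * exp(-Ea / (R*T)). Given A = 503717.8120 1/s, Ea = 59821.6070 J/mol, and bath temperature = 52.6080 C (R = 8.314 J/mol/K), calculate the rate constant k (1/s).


T_K = T_C + 273.15 = 52.6080 + 273.15 = 325.7580 K
exponent = -Ea / (R * T_K) = -59821.6070 / (8.314 * 325.7580) = -22.0878
k = A * exp(exponent) = 503717.8120 * exp(-22.0878) = 1.2870e-04 1/s


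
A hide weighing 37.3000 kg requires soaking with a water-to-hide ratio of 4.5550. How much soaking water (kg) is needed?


Formula: Water = hide_weight * ratio
Substituting: Water = 37.3000 * 4.5550
Result: 169.9015 kg


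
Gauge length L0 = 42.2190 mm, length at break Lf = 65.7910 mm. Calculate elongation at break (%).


Formula: Elongation = (Lf - L0) / L0 * 100
Substituting: Elongation = (65.7910 - 42.2190) / 42.2190 * 100
Result: 55.8327 %


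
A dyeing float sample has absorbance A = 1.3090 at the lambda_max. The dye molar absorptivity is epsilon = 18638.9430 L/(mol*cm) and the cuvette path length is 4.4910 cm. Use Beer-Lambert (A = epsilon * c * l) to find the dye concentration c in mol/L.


Formula: c = A / (epsilon * l)
Substituting: c = 1.3090 / (18638.9430 * 4.4910)
Result: 1.5638e-05 mol/L


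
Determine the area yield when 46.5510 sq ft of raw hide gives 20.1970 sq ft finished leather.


Formula: Yield = finished / raw * 100
Substituting: Yield = 20.1970 / 46.5510 * 100
Result: 43.3868 %


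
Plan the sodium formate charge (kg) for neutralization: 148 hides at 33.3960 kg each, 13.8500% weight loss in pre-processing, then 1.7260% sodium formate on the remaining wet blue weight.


Total_raw = N * avg_wt = 148 * 33.3960 = 4942.6080 kg
Substrate = Total_raw * (1 - loss/100) = 4942.6080 * (1 - 13.8500/100) = 4258.0568 kg
Neutralizer = Substrate * pct / 100 = 4258.0568 * 1.7260 / 100 = 73.4941 kg


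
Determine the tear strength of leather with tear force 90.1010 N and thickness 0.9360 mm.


Formula: Tear strength = force / thickness
Substituting: Tear strength = 90.1010 / 0.9360
Result: 96.2618 N/mm


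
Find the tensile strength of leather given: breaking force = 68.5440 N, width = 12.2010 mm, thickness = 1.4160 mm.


Formula: TS = force / (width * thickness)
Substituting: TS = 68.5440 / (12.2010 * 1.4160)
Result: 3.9674 N/mm^2


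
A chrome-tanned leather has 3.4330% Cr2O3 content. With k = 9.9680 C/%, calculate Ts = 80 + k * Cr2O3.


Formula: Ts = 80 + k * Cr2O3
Substituting: Ts = 80 + 9.9680 * 3.4330
Result: 114.2201 C


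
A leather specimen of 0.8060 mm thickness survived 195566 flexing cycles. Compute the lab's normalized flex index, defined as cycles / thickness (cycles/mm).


Formula: Index = cycles / thickness
Substituting: Index = 195566 / 0.8060
Result: 242637.7171 cycles/mm


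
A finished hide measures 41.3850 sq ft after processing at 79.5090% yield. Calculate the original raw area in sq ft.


Formula: raw = finished * 100 / yield
Substituting: raw = 41.3850 * 100 / 79.5090
Result: 52.0507 sq ft


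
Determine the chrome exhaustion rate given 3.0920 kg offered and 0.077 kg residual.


Formula: Uptake = (offered - residual) / offered * 100
Substituting: Uptake = (3.0920 - 0.077) / 3.0920 * 100
Result: 97.5097 %


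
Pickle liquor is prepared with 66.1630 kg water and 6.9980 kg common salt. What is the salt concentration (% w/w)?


Formula: Conc = salt / (water + salt) * 100
Substituting: Conc = 6.9980 / (66.1630 + 6.9980) * 100
Result: 9.5652 %


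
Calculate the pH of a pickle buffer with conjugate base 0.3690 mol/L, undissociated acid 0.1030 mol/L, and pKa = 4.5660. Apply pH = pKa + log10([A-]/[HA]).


ratio = [A-] / [HA] = 0.3690 / 0.1030 = 3.5825
log10(ratio) = 0.5542
pH = pKa + log10(ratio) = 4.5660 + 0.5542 = 5.1202


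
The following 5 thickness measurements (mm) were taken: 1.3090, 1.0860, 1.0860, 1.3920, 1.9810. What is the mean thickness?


Formula: Average = sum / n
Substituting: Average = 6.8540 / 5
Result: 1.3708 mm


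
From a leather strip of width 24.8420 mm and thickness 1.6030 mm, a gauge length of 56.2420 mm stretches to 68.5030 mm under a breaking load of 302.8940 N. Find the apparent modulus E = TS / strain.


TS = F / (w * t) = 302.8940 / (24.8420 * 1.6030) = 7.6062 N/mm^2
strain = (Lf - L0) / L0 = (68.5030 - 56.2420) / 56.2420 = 0.2180
E = TS / strain = 7.6062 / 0.2180 = 34.8904 N/mm^2


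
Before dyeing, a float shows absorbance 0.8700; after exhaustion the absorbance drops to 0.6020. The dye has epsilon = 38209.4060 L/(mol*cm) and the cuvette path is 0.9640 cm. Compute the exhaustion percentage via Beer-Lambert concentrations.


c_initial = A_i / (epsilon * l) = 0.8700 / (38209.4060 * 0.9640) = 2.3620e-05 mol/L
c_final = A_f / (epsilon * l) = 0.6020 / (38209.4060 * 0.9640) = 1.6344e-05 mol/L
Exhaustion = (c_initial - c_final) / c_initial * 100 = (2.3620e-05 - 1.6344e-05) / 2.3620e-05 * 100 = 30.8046 %


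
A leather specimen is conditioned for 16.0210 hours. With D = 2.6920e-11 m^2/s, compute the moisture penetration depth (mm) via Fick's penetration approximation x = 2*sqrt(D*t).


t = 16.0210 hr * 3600 = 57675.6000 s
D * t = 2.6920e-11 * 57675.6000 = 1.5526e-06
x = 2 * sqrt(D*t) = 2 * sqrt(1.5526e-06) = 0.00249209 m = 2.4921 mm


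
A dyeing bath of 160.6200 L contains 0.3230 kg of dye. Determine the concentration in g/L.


Formula: Conc = dye_mass(kg) / volume(L) * 1000
Substituting: Conc = 0.3230 / 160.6200 * 1000
Result: 2.0110 g/L


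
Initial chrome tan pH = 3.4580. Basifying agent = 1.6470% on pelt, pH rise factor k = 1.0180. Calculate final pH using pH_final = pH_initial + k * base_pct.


Formula: pH_final = pH_initial + k * base_pct
Substituting: pH_final = 3.4580 + 1.0180 * 1.6470
Result: 5.1346


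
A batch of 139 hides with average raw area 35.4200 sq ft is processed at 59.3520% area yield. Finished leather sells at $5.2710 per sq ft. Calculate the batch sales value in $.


Raw_total = N * avg_area = 139 * 35.4200 = 4923.3800 sq ft
Finished = Raw_total * yield / 100 = 4923.3800 * 59.3520 / 100 = 2922.1245 sq ft
Value = Finished * price = 2922.1245 * 5.2710 = 15402.5182 $


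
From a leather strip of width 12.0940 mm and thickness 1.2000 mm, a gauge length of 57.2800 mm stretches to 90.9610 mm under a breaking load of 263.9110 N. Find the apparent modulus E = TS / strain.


TS = F / (w * t) = 263.9110 / (12.0940 * 1.2000) = 18.1847 N/mm^2
strain = (Lf - L0) / L0 = (90.9610 - 57.2800) / 57.2800 = 0.5880
E = TS / strain = 18.1847 / 0.5880 = 30.9260 N/mm^2


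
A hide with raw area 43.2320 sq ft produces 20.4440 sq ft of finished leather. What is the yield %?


Formula: Yield = finished / raw * 100
Substituting: Yield = 20.4440 / 43.2320 * 100
Result: 47.2890 %


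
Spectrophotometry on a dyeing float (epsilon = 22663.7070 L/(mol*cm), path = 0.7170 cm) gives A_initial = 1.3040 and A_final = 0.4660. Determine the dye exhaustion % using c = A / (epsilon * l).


c_initial = A_i / (epsilon * l) = 1.3040 / (22663.7070 * 0.7170) = 8.0247e-05 mol/L
c_final = A_f / (epsilon * l) = 0.4660 / (22663.7070 * 0.7170) = 2.8677e-05 mol/L
Exhaustion = (c_initial - c_final) / c_initial * 100 = (8.0247e-05 - 2.8677e-05) / 8.0247e-05 * 100 = 64.2638 %


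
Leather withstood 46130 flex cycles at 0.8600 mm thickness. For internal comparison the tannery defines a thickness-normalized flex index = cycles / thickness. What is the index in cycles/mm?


Formula: Index = cycles / thickness
Substituting: Index = 46130 / 0.8600
Result: 53639.5349 cycles/mm


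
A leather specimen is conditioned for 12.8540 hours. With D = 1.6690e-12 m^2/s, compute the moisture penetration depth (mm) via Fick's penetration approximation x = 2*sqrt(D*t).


t = 12.8540 hr * 3600 = 46274.4000 s
D * t = 1.6690e-12 * 46274.4000 = 7.7232e-08
x = 2 * sqrt(D*t) = 2 * sqrt(7.7232e-08) = 5.5581e-04 m = 0.5558 mm


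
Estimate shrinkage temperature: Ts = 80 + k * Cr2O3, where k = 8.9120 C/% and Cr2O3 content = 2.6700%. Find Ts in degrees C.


Formula: Ts = 80 + k * Cr2O3
Substituting: Ts = 80 + 8.9120 * 2.6700
Result: 103.7950 C


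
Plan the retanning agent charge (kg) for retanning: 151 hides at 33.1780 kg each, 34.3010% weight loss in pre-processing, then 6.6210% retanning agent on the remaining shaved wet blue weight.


Total_raw = N * avg_wt = 151 * 33.1780 = 5009.8780 kg
Substrate = Total_raw * (1 - loss/100) = 5009.8780 * (1 - 34.3010/100) = 3291.4397 kg
Retan = Substrate * pct / 100 = 3291.4397 * 6.6210 / 100 = 217.9262 kg


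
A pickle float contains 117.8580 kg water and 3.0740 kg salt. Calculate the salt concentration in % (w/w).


Formula: Conc = salt / (water + salt) * 100
Substituting: Conc = 3.0740 / (117.8580 + 3.0740) * 100
Result: 2.5419 %


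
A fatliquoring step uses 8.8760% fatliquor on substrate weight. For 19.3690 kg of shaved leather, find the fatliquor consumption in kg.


Formula: Fat = substrate * pct / 100
Substituting: Fat = 19.3690 * 8.8760 / 100
Result: 1.7192 kg


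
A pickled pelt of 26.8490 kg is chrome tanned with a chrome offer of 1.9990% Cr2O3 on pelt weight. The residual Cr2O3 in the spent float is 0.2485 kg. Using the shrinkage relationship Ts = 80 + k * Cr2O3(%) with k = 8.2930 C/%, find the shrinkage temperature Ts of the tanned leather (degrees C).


Offered = pelt * offer_pct / 100 = 26.8490 * 1.9990 / 100 = 0.5367 kg
Uptake = offered - residual = 0.5367 - 0.2485 = 0.2882 kg
Cr2O3% on pelt = uptake / pelt * 100 = 0.2882 / 26.8490 * 100 = 1.0735 %
Ts = 80 + k * Cr2O3% = 80 + 8.2930 * 1.0735 = 88.9021 C


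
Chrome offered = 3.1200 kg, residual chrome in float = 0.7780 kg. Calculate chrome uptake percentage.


Formula: Uptake = (offered - residual) / offered * 100
Substituting: Uptake = (3.1200 - 0.7780) / 3.1200 * 100
Result: 75.0641 %


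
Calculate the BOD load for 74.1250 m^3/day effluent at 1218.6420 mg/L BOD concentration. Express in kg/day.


Formula: BOD_load = volume * conc / 1000
Substituting: BOD_load = 74.1250 * 1218.6420 / 1000
Result: 90.3318 kg/day


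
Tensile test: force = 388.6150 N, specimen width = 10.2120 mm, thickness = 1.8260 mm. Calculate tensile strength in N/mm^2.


Formula: TS = force / (width * thickness)
Substituting: TS = 388.6150 / (10.2120 * 1.8260)
Result: 20.8405 N/mm^2


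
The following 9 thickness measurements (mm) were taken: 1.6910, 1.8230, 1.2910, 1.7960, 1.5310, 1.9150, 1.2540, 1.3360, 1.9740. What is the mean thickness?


Formula: Average = sum / n
Substituting: Average = 14.6110 / 9
Result: 1.6234 mm


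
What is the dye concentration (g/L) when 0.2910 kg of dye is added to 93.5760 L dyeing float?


Formula: Conc = dye_mass(kg) / volume(L) * 1000
Substituting: Conc = 0.2910 / 93.5760 * 1000
Result: 3.1098 g/L


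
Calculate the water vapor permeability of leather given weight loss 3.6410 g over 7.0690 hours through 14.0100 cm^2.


Formula: WVP = loss / (area * time)
Substituting: WVP = 3.6410 / (14.0100 * 7.0690)
Result: 0.0367642 g/(cm^2*hr)


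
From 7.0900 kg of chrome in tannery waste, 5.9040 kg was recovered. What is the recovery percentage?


Formula: Recovery = recovered / input * 100
Substituting: Recovery = 5.9040 / 7.0900 * 100
Result: 83.2722 %


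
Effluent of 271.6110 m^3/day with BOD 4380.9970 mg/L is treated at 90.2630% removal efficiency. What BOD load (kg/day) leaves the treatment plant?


Load_in = volume * conc / 1000 = 271.6110 * 4380.9970 / 1000 = 1189.9270 kg/day
Removed = Load_in * eff / 100 = 1189.9270 * 90.2630 / 100 = 1074.0638 kg/day
Load_out = Load_in - Removed = 1189.9270 - 1074.0638 = 115.8632 kg/day


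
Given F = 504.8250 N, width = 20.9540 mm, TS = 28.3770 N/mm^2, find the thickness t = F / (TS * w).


Formula: t = F / (TS * w)
Substituting: t = 504.8250 / (28.3770 * 20.9540)
Result: 0.8490 mm


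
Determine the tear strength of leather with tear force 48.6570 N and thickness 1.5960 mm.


Formula: Tear strength = force / thickness
Substituting: Tear strength = 48.6570 / 1.5960
Result: 30.4868 N/mm


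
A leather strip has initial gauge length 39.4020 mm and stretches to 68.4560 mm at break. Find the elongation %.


Formula: Elongation = (Lf - L0) / L0 * 100
Substituting: Elongation = (68.4560 - 39.4020) / 39.4020 * 100
Result: 73.7374 %


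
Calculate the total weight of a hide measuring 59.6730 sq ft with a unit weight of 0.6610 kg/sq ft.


Formula: Weight = area * weight_per_sqft
Substituting: Weight = 59.6730 * 0.6610
Result: 39.4439 kg


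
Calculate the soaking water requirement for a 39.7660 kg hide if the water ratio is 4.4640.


Formula: Water = hide_weight * ratio
Substituting: Water = 39.7660 * 4.4640
Result: 177.5154 kg


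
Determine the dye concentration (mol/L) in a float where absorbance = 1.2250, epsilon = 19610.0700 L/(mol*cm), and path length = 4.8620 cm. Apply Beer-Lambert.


Formula: c = A / (epsilon * l)
Substituting: c = 1.2250 / (19610.0700 * 4.8620)
Result: 1.2848e-05 mol/L


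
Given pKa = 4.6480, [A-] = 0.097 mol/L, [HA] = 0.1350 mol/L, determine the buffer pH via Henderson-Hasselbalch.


ratio = [A-] / [HA] = 0.097 / 0.1350 = 0.7185
log10(ratio) = -0.1436
pH = pKa + log10(ratio) = 4.6480 - 0.1436 = 4.5044


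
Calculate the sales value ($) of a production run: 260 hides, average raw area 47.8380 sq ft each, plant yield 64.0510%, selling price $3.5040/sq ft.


Raw_total = N * avg_area = 260 * 47.8380 = 12437.8800 sq ft
Finished = Raw_total * yield / 100 = 12437.8800 * 64.0510 / 100 = 7966.5865 sq ft
Value = Finished * price = 7966.5865 * 3.5040 = 27914.9192 $


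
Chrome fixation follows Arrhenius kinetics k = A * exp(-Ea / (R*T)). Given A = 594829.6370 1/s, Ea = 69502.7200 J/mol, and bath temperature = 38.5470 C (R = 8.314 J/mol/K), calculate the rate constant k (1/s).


T_K = T_C + 273.15 = 38.5470 + 273.15 = 311.6970 K
exponent = -Ea / (R * T_K) = -69502.7200 / (8.314 * 311.6970) = -26.8200
k = A * exp(exponent) = 594829.6370 * exp(-26.8200) = 1.3385e-06 1/s


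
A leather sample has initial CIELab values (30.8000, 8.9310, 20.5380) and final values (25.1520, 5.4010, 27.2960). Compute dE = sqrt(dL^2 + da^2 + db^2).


dL = -5.6480, da = -3.5300, db = 6.7580
dE = sqrt((-5.6480)^2 + (-3.5300)^2 + 6.7580^2) = 9.4885


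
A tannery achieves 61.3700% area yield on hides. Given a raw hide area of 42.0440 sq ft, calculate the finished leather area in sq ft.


Formula: finished = raw * yield / 100
Substituting: finished = 42.0440 * 61.3700 / 100
Result: 25.8024 sq ft


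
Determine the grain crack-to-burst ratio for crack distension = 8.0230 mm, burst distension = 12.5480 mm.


Formula: Ratio = crack / burst
Substituting: Ratio = 8.0230 / 12.5480
Result: 0.6394


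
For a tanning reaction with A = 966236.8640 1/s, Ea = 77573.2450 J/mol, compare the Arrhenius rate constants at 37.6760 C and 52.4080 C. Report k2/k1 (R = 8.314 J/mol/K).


T1 = 37.6760 + 273.15 = 310.8260 K; T2 = 52.4080 + 273.15 = 325.5580 K
k1 = A * exp(-Ea/(R*T1)) = 966236.8640 * exp(-77573.2450/(8.314*310.8260)) = 8.8786e-08 1/s
k2 = A * exp(-Ea/(R*T2)) = 966236.8640 * exp(-77573.2450/(8.314*325.5580)) = 3.4537e-07 1/s
k2/k1 = 3.4537e-07 / 8.8786e-08 = 3.8898


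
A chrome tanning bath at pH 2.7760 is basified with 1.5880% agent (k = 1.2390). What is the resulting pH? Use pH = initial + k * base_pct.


Formula: pH_final = pH_initial + k * base_pct
Substituting: pH_final = 2.7760 + 1.2390 * 1.5880
Result: 4.7435


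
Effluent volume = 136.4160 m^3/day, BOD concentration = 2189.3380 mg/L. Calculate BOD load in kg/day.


Formula: BOD_load = volume * conc / 1000
Substituting: BOD_load = 136.4160 * 2189.3380 / 1000
Result: 298.6607 kg/day


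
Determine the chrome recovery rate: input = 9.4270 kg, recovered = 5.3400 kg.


Formula: Recovery = recovered / input * 100
Substituting: Recovery = 5.3400 / 9.4270 * 100
Result: 56.6458 %


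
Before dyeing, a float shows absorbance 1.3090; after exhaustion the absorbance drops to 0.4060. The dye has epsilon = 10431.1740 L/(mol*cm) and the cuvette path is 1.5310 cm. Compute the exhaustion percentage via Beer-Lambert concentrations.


c_initial = A_i / (epsilon * l) = 1.3090 / (10431.1740 * 1.5310) = 8.1966e-05 mol/L
c_final = A_f / (epsilon * l) = 0.4060 / (10431.1740 * 1.5310) = 2.5422e-05 mol/L
Exhaustion = (c_initial - c_final) / c_initial * 100 = (8.1966e-05 - 2.5422e-05) / 8.1966e-05 * 100 = 68.9840 %


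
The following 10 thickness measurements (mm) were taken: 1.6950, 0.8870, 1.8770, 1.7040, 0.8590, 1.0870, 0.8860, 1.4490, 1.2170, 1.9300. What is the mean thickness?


Formula: Average = sum / n
Substituting: Average = 13.5910 / 10
Result: 1.3591 mm


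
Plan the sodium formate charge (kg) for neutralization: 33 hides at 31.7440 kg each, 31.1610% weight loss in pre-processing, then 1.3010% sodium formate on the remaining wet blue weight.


Total_raw = N * avg_wt = 33 * 31.7440 = 1047.5520 kg
Substrate = Total_raw * (1 - loss/100) = 1047.5520 * (1 - 31.1610/100) = 721.1243 kg
Neutralizer = Substrate * pct / 100 = 721.1243 * 1.3010 / 100 = 9.3818 kg


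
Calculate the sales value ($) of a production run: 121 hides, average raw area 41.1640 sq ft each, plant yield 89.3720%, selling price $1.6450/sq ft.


Raw_total = N * avg_area = 121 * 41.1640 = 4980.8440 sq ft
Finished = Raw_total * yield / 100 = 4980.8440 * 89.3720 / 100 = 4451.4799 sq ft
Value = Finished * price = 4451.4799 * 1.6450 = 7322.6844 $


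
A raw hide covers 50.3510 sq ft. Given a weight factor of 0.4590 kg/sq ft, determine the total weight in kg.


Formula: Weight = area * weight_per_sqft
Substituting: Weight = 50.3510 * 0.4590
Result: 23.1111 kg


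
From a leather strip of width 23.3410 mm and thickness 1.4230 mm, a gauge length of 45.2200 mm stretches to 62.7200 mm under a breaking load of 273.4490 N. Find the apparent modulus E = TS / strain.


TS = F / (w * t) = 273.4490 / (23.3410 * 1.4230) = 8.2329 N/mm^2
strain = (Lf - L0) / L0 = (62.7200 - 45.2200) / 45.2200 = 0.3870
E = TS / strain = 8.2329 / 0.3870 = 21.2738 N/mm^2


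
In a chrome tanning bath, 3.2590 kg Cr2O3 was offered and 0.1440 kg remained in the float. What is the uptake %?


Formula: Uptake = (offered - residual) / offered * 100
Substituting: Uptake = (3.2590 - 0.1440) / 3.2590 * 100
Result: 95.5815 %


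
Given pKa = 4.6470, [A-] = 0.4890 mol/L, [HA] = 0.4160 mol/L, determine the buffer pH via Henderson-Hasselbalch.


ratio = [A-] / [HA] = 0.4890 / 0.4160 = 1.1755
log10(ratio) = 0.0702155
pH = pKa + log10(ratio) = 4.6470 + 0.0702155 = 4.7172


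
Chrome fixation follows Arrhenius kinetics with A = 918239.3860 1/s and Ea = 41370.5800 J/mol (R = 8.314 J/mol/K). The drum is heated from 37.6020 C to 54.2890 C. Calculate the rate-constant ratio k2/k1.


T1 = 37.6020 + 273.15 = 310.7520 K; T2 = 54.2890 + 273.15 = 327.4390 K
k1 = A * exp(-Ea/(R*T1)) = 918239.3860 * exp(-41370.5800/(8.314*310.7520)) = 0.1020 1/s
k2 = A * exp(-Ea/(R*T2)) = 918239.3860 * exp(-41370.5800/(8.314*327.4390)) = 0.2307 1/s
k2/k1 = 0.2307 / 0.1020 = 2.2615


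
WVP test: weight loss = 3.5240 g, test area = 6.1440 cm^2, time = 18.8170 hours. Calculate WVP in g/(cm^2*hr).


Formula: WVP = loss / (area * time)
Substituting: WVP = 3.5240 / (6.1440 * 18.8170)
Result: 0.0304814 g/(cm^2*hr)


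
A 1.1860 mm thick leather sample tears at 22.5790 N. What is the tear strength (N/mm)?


Formula: Tear strength = force / thickness
Substituting: Tear strength = 22.5790 / 1.1860
Result: 19.0379 N/mm


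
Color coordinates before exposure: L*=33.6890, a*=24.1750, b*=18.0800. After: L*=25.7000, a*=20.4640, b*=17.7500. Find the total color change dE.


dL = -7.9890, da = -3.7110, db = -0.3300
dE = sqrt((-7.9890)^2 + (-3.7110)^2 + (-0.3300)^2) = 8.8150


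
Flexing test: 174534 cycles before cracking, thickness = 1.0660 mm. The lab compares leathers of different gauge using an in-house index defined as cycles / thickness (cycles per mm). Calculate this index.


Formula: Index = cycles / thickness
Substituting: Index = 174534 / 1.0660
Result: 163727.9550 cycles/mm


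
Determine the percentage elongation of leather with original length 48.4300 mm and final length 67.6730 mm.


Formula: Elongation = (Lf - L0) / L0 * 100
Substituting: Elongation = (67.6730 - 48.4300) / 48.4300 * 100
Result: 39.7336 %


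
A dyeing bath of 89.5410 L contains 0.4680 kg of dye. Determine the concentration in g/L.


Formula: Conc = dye_mass(kg) / volume(L) * 1000
Substituting: Conc = 0.4680 / 89.5410 * 1000
Result: 5.2267 g/L


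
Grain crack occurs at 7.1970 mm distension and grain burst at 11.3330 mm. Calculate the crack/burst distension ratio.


Formula: Ratio = crack / burst
Substituting: Ratio = 7.1970 / 11.3330
Result: 0.6350


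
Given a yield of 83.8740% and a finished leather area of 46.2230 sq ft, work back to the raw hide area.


Formula: raw = finished * 100 / yield
Substituting: raw = 46.2230 * 100 / 83.8740
Result: 55.1100 sq ft


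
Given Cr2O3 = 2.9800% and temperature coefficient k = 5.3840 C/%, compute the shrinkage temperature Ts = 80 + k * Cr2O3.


Formula: Ts = 80 + k * Cr2O3
Substituting: Ts = 80 + 5.3840 * 2.9800
Result: 96.0443 C


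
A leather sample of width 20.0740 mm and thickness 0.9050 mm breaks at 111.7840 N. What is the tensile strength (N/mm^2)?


Formula: TS = force / (width * thickness)
Substituting: TS = 111.7840 / (20.0740 * 0.9050)
Result: 6.1531 N/mm^2


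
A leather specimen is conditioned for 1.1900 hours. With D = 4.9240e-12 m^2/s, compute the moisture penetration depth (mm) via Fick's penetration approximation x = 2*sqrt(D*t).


t = 1.1900 hr * 3600 = 4284.0000 s
D * t = 4.9240e-12 * 4284.0000 = 2.1094e-08
x = 2 * sqrt(D*t) = 2 * sqrt(2.1094e-08) = 2.9048e-04 m = 0.2905 mm


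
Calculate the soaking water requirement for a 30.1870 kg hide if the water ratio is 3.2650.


Formula: Water = hide_weight * ratio
Substituting: Water = 30.1870 * 3.2650
Result: 98.5606 kg


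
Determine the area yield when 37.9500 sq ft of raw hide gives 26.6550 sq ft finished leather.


Formula: Yield = finished / raw * 100
Substituting: Yield = 26.6550 / 37.9500 * 100
Result: 70.2372 %


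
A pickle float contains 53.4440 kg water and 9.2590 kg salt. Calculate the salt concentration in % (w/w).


Formula: Conc = salt / (water + salt) * 100
Substituting: Conc = 9.2590 / (53.4440 + 9.2590) * 100
Result: 14.7664 %


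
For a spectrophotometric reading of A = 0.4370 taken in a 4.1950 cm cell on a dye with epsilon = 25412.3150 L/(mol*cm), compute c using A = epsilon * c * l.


Formula: c = A / (epsilon * l)
Substituting: c = 0.4370 / (25412.3150 * 4.1950)
Result: 4.0993e-06 mol/L


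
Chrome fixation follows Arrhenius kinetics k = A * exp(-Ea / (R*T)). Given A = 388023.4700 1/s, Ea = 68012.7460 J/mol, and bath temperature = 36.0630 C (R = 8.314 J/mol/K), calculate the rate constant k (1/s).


T_K = T_C + 273.15 = 36.0630 + 273.15 = 309.2130 K
exponent = -Ea / (R * T_K) = -68012.7460 / (8.314 * 309.2130) = -26.4559
k = A * exp(exponent) = 388023.4700 * exp(-26.4559) = 1.2566e-06 1/s


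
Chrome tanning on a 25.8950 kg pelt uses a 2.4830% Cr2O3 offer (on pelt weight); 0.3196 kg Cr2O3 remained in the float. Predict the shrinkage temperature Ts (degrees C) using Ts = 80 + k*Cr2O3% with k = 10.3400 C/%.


Offered = pelt * offer_pct / 100 = 25.8950 * 2.4830 / 100 = 0.6430 kg
Uptake = offered - residual = 0.6430 - 0.3196 = 0.3234 kg
Cr2O3% on pelt = uptake / pelt * 100 = 0.3234 / 25.8950 * 100 = 1.2488 %
Ts = 80 + k * Cr2O3% = 80 + 10.3400 * 1.2488 = 92.9124 C


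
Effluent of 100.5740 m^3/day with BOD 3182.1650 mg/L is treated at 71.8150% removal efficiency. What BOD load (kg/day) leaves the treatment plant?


Load_in = volume * conc / 1000 = 100.5740 * 3182.1650 / 1000 = 320.0431 kg/day
Removed = Load_in * eff / 100 = 320.0431 * 71.8150 / 100 = 229.8389 kg/day
Load_out = Load_in - Removed = 320.0431 - 229.8389 = 90.2041 kg/day


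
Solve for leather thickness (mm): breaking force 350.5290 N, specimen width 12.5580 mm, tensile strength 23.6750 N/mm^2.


Formula: t = F / (TS * w)
Substituting: t = 350.5290 / (23.6750 * 12.5580)
Result: 1.1790 mm


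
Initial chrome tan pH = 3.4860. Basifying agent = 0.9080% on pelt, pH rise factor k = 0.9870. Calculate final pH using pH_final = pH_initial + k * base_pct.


Formula: pH_final = pH_initial + k * base_pct
Substituting: pH_final = 3.4860 + 0.9870 * 0.9080
Result: 4.3822


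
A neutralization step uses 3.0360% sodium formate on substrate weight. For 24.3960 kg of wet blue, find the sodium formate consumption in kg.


Formula: Neutralizer = substrate * pct / 100
Substituting: Neutralizer = 24.3960 * 3.0360 / 100
Result: 0.7407 kg


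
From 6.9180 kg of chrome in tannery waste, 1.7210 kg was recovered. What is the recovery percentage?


Formula: Recovery = recovered / input * 100
Substituting: Recovery = 1.7210 / 6.9180 * 100
Result: 24.8771 %


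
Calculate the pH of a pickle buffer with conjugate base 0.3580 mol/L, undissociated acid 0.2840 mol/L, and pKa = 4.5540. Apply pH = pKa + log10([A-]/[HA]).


ratio = [A-] / [HA] = 0.3580 / 0.2840 = 1.2606
log10(ratio) = 0.1006
pH = pKa + log10(ratio) = 4.5540 + 0.1006 = 4.6546


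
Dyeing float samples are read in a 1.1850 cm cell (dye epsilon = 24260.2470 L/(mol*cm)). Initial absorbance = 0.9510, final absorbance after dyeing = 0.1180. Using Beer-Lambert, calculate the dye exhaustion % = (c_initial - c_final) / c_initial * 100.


c_initial = A_i / (epsilon * l) = 0.9510 / (24260.2470 * 1.1850) = 3.3080e-05 mol/L
c_final = A_f / (epsilon * l) = 0.1180 / (24260.2470 * 1.1850) = 4.1046e-06 mol/L
Exhaustion = (c_initial - c_final) / c_initial * 100 = (3.3080e-05 - 4.1046e-06) / 3.3080e-05 * 100 = 87.5920 %


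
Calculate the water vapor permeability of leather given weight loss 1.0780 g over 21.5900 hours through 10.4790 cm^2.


Formula: WVP = loss / (area * time)
Substituting: WVP = 1.0780 / (10.4790 * 21.5900)
Result: 0.00476482 g/(cm^2*hr)


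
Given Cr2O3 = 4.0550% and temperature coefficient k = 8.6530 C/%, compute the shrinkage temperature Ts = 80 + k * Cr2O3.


Formula: Ts = 80 + k * Cr2O3
Substituting: Ts = 80 + 8.6530 * 4.0550
Result: 115.0879 C


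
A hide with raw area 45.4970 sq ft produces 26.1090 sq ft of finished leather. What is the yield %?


Formula: Yield = finished / raw * 100
Substituting: Yield = 26.1090 / 45.4970 * 100
Result: 57.3862 %


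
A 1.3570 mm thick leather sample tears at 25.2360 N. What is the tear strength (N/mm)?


Formula: Tear strength = force / thickness
Substituting: Tear strength = 25.2360 / 1.3570
Result: 18.5969 N/mm


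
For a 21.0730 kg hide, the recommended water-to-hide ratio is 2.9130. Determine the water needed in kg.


Formula: Water = hide_weight * ratio
Substituting: Water = 21.0730 * 2.9130
Result: 61.3856 kg


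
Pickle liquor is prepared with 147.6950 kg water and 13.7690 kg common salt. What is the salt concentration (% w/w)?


Formula: Conc = salt / (water + salt) * 100
Substituting: Conc = 13.7690 / (147.6950 + 13.7690) * 100
Result: 8.5276 %


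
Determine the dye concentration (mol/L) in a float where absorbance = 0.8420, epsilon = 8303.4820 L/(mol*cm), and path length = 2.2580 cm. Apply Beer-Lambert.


Formula: c = A / (epsilon * l)
Substituting: c = 0.8420 / (8303.4820 * 2.2580)
Result: 4.4908e-05 mol/L


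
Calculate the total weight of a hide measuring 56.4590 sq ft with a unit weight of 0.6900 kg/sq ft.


Formula: Weight = area * weight_per_sqft
Substituting: Weight = 56.4590 * 0.6900
Result: 38.9567 kg


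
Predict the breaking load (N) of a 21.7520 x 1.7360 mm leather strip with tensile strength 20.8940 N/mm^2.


Formula: F = TS * w * t
Substituting: F = 20.8940 * 21.7520 * 1.7360
Result: 788.9882 N


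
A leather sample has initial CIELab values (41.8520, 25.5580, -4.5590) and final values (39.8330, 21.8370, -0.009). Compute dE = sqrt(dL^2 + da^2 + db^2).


dL = -2.0190, da = -3.7210, db = 4.5500
dE = sqrt((-2.0190)^2 + (-3.7210)^2 + 4.5500^2) = 6.2149


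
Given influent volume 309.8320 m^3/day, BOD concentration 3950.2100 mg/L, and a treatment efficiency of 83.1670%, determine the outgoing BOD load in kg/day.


Load_in = volume * conc / 1000 = 309.8320 * 3950.2100 / 1000 = 1223.9015 kg/day
Removed = Load_in * eff / 100 = 1223.9015 * 83.1670 / 100 = 1017.8821 kg/day
Load_out = Load_in - Removed = 1223.9015 - 1017.8821 = 206.0193 kg/day


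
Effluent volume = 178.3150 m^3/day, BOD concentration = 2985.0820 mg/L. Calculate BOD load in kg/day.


Formula: BOD_load = volume * conc / 1000
Substituting: BOD_load = 178.3150 * 2985.0820 / 1000
Result: 532.2849 kg/day


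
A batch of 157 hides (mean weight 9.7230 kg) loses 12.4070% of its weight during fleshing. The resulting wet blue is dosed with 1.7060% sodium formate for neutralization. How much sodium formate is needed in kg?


Total_raw = N * avg_wt = 157 * 9.7230 = 1526.5110 kg
Substrate = Total_raw * (1 - loss/100) = 1526.5110 * (1 - 12.4070/100) = 1337.1168 kg
Neutralizer = Substrate * pct / 100 = 1337.1168 * 1.7060 / 100 = 22.8112 kg


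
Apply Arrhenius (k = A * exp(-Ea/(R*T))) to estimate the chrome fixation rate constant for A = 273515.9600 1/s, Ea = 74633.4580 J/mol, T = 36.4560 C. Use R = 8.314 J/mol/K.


T_K = T_C + 273.15 = 36.4560 + 273.15 = 309.6060 K
exponent = -Ea / (R * T_K) = -74633.4580 / (8.314 * 309.6060) = -28.9944
k = A * exp(exponent) = 273515.9600 * exp(-28.9944) = 6.9964e-08 1/s


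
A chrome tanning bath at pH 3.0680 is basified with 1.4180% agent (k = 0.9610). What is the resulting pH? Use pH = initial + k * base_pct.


Formula: pH_final = pH_initial + k * base_pct
Substituting: pH_final = 3.0680 + 0.9610 * 1.4180
Result: 4.4307


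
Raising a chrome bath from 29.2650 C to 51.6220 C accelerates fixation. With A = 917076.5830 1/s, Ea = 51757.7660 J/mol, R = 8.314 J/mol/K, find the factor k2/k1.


T1 = 29.2650 + 273.15 = 302.4150 K; T2 = 51.6220 + 273.15 = 324.7720 K
k1 = A * exp(-Ea/(R*T1)) = 917076.5830 * exp(-51757.7660/(8.314*302.4150)) = 0.0010525 1/s
k2 = A * exp(-Ea/(R*T2)) = 917076.5830 * exp(-51757.7660/(8.314*324.7720)) = 0.00434165 1/s
k2/k1 = 0.00434165 / 0.0010525 = 4.1251


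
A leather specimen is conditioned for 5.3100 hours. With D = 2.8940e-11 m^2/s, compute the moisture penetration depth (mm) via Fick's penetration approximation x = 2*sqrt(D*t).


t = 5.3100 hr * 3600 = 19116.0000 s
D * t = 2.8940e-11 * 19116.0000 = 5.5322e-07
x = 2 * sqrt(D*t) = 2 * sqrt(5.5322e-07) = 0.00148757 m = 1.4876 mm


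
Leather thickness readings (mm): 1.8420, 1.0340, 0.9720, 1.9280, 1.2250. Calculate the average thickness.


Formula: Average = sum / n
Substituting: Average = 7.0010 / 5
Result: 1.4002 mm
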